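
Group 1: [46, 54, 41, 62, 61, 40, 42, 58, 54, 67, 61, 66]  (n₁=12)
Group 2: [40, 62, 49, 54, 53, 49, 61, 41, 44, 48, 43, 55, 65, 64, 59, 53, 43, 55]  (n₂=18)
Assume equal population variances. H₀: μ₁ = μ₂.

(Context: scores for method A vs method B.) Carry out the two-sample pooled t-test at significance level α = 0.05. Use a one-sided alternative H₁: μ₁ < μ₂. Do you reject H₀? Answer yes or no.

x̄₁=54.333, s₁=9.829, n₁=12
x̄₂=52.111, s₂=8.014, n₂=18
s_p² = [11·9.829² + 17·8.014²]/28 = 76.9444
SE = √(s_p²·(1/12+1/18)) = 3.2691
t = (54.333−52.111)/3.2691 = 0.6798
df = 28
p-value (one-sided, H₁ less) = 0.74889
At α=0.05: p ≥ α → fail to reject H₀

reject H₀: no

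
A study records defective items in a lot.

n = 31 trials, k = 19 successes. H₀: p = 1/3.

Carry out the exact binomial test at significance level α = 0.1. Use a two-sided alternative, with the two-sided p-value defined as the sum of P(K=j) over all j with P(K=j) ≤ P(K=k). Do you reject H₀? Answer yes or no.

reject H₀: yes

Exact binomial: n=31, k=19, p₀=1/3=0.3333
P(X=j) = C(n,j)·p₀^j·(1−p₀)^(n−j); p = Σ P(X=j) over j with P(X=j) ≤ P(X=19)
p-value (two-sided) = 0.00177
At α=0.1: p < α → reject H₀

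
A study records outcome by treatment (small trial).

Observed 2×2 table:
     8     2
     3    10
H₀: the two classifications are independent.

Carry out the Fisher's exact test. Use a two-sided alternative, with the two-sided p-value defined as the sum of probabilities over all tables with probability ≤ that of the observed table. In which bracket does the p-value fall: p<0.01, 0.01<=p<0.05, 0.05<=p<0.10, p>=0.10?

Margins: r₁=10, r₂=13, c₁=11, c₂=12, n=23
p_obs = C(10,8)·C(13,3)/C(23,11); sum pmf over tables with pmf ≤ p_obs
p-value (two-sided) = 0.01228
→ bracket: 0.01<=p<0.05

p-value bracket: 0.01<=p<0.05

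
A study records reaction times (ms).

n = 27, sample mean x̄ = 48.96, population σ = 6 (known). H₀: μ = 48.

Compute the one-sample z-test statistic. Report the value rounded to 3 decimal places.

test statistic = 0.831

SE = σ/√n = 6/√27 = 1.1547
z = (x̄−μ₀)/SE = (48.96−48)/1.1547 = 0.8314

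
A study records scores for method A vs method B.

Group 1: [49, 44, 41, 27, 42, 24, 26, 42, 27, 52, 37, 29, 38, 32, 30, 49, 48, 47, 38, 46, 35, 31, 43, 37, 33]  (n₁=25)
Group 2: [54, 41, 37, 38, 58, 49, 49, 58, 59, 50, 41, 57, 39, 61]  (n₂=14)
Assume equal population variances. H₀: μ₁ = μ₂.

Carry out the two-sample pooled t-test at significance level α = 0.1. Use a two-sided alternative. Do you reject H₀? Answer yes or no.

reject H₀: yes

x̄₁=37.880, s₁=8.248, n₁=25
x̄₂=49.357, s₂=8.714, n₂=14
s_p² = [24·8.248² + 13·8.714²]/37 = 70.8069
SE = √(s_p²·(1/25+1/14)) = 2.8089
t = (37.880−49.357)/2.8089 = -4.0860
df = 37
p-value (two-sided) = 0.00023
At α=0.1: p < α → reject H₀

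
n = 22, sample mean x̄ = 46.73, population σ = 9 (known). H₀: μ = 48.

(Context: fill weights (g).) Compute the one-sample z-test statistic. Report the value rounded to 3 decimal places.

SE = σ/√n = 9/√22 = 1.9188
z = (x̄−μ₀)/SE = (46.73−48)/1.9188 = -0.6619

test statistic = -0.662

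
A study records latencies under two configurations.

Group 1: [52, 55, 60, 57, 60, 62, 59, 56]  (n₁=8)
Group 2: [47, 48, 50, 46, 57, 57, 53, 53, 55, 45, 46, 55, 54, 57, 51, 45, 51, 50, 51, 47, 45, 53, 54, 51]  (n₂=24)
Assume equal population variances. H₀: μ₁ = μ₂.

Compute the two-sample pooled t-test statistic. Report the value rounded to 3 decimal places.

x̄₁=57.625, s₁=3.249, n₁=8
x̄₂=50.875, s₂=4.014, n₂=24
s_p² = [7·3.249² + 23·4.014²]/30 = 14.8167
SE = √(s_p²·(1/8+1/24)) = 1.5714
t = (57.625−50.875)/1.5714 = 4.2954
df = 30

test statistic = 4.295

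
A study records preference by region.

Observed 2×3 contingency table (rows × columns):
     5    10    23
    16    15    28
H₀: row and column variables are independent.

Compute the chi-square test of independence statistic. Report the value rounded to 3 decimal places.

test statistic = 2.839

Row totals [38, 59], col totals [21, 25, 51], n=97
χ² = (5−8.23)²/8.23 + (10−9.79)²/9.79 + (23−19.98)²/19.98 + (16−12.77)²/12.77 + (15−15.21)²/15.21 + (28−31.02)²/31.02 = 2.8388
df = 2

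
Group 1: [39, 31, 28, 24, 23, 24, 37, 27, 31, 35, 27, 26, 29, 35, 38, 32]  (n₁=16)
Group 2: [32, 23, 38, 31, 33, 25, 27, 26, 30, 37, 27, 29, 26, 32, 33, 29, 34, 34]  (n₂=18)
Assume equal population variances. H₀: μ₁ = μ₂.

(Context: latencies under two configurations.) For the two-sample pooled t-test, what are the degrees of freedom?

df = n₁ + n₂ − 2 = 16 + 18 − 2 = 32

degrees of freedom = 32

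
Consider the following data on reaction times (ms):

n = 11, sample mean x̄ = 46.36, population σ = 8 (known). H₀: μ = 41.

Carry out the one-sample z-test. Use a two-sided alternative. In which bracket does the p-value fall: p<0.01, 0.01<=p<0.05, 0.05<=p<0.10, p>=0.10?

SE = σ/√n = 8/√11 = 2.4121
z = (x̄−μ₀)/SE = (46.36−41)/2.4121 = 2.2221
p-value (two-sided) = 0.02627
→ bracket: 0.01<=p<0.05

p-value bracket: 0.01<=p<0.05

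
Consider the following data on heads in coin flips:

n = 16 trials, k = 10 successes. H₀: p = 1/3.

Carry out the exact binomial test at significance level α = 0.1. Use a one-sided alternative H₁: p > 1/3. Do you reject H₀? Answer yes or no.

reject H₀: yes

Exact binomial: n=16, k=10, p₀=1/3=0.3333
P(X≥10) from Σ C(n,i)·p₀^i·(1−p₀)^(n−i)
p-value (one-sided, H₁ greater) = 0.01595
At α=0.1: p < α → reject H₀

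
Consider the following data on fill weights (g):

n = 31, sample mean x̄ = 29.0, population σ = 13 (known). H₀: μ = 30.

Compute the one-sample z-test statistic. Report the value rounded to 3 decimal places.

SE = σ/√n = 13/√31 = 2.3349
z = (x̄−μ₀)/SE = (29.0−30)/2.3349 = -0.4283

test statistic = -0.428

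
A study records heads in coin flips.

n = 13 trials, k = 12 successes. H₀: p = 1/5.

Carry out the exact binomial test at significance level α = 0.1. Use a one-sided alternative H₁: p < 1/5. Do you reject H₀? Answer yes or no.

reject H₀: no

Exact binomial: n=13, k=12, p₀=1/5=0.2000
P(X≤12) from Σ C(n,i)·p₀^i·(1−p₀)^(n−i)
p-value (one-sided, H₁ less) = 1.00000
At α=0.1: p ≥ α → fail to reject H₀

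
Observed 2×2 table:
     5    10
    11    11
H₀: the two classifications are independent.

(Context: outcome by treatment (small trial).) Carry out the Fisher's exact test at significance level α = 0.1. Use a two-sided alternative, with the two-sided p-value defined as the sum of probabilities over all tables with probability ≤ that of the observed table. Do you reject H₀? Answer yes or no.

Margins: r₁=15, r₂=22, c₁=16, c₂=21, n=37
p_obs = C(15,5)·C(22,11)/C(37,16); sum pmf over tables with pmf ≤ p_obs
p-value (two-sided) = 0.50004
At α=0.1: p ≥ α → fail to reject H₀

reject H₀: no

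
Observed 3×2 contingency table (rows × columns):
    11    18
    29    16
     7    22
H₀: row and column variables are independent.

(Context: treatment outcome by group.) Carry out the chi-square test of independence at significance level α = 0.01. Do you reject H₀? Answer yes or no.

reject H₀: yes

Row totals [29, 45, 29], col totals [47, 56], n=103
χ² = (11−13.23)²/13.23 + (18−15.77)²/15.77 + (29−20.53)²/20.53 + (16−24.47)²/24.47 + (7−13.23)²/13.23 + (22−15.77)²/15.77 = 12.5130
df = 2
p-value (upper-tail) = 0.00192
At α=0.01: p < α → reject H₀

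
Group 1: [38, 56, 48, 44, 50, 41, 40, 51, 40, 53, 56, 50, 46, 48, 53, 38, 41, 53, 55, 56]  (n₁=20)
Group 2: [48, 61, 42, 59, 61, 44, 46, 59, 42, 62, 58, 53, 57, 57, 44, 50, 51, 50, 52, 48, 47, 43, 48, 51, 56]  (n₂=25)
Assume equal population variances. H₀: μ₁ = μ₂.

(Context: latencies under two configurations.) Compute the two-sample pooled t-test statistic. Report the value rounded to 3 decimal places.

x̄₁=47.850, s₁=6.401, n₁=20
x̄₂=51.560, s₂=6.410, n₂=25
s_p² = [19·6.401² + 24·6.410²]/43 = 41.0398
SE = √(s_p²·(1/20+1/25)) = 1.9219
t = (47.850−51.560)/1.9219 = -1.9304
df = 43

test statistic = -1.930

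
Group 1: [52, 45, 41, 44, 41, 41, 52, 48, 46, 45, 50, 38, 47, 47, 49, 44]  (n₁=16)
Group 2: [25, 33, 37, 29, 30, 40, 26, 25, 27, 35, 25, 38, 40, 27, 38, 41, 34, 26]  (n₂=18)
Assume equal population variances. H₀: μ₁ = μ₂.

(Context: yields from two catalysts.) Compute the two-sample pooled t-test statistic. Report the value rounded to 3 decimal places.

x̄₁=45.625, s₁=4.080, n₁=16
x̄₂=32.000, s₂=5.951, n₂=18
s_p² = [15·4.080² + 17·5.951²]/32 = 26.6172
SE = √(s_p²·(1/16+1/18)) = 1.7727
t = (45.625−32.000)/1.7727 = 7.6862
df = 32

test statistic = 7.686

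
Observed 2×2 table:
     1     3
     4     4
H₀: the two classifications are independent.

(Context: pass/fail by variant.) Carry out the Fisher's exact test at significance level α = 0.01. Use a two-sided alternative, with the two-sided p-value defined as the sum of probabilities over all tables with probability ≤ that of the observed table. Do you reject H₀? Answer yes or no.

reject H₀: no

Margins: r₁=4, r₂=8, c₁=5, c₂=7, n=12
p_obs = C(4,1)·C(8,4)/C(12,5); sum pmf over tables with pmf ≤ p_obs
p-value (two-sided) = 0.57576
At α=0.01: p ≥ α → fail to reject H₀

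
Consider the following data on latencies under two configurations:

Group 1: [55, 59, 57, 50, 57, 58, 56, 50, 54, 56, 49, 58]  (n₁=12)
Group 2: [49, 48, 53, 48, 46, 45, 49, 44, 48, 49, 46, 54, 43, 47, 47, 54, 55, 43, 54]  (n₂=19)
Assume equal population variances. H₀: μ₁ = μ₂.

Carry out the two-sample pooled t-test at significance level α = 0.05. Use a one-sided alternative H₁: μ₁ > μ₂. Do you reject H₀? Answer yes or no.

x̄₁=54.917, s₁=3.450, n₁=12
x̄₂=48.526, s₂=3.835, n₂=19
s_p² = [11·3.450² + 18·3.835²]/29 = 13.6432
SE = √(s_p²·(1/12+1/19)) = 1.3620
t = (54.917−48.526)/1.3620 = 4.6919
df = 29
p-value (one-sided, H₁ greater) = 0.00003
At α=0.05: p < α → reject H₀

reject H₀: yes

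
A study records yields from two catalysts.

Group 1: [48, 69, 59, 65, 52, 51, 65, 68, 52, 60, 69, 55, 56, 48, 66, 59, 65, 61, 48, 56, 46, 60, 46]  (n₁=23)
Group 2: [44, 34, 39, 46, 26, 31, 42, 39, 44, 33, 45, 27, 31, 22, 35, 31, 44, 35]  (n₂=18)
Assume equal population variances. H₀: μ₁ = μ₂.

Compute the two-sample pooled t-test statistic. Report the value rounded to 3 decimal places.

x̄₁=57.565, s₁=7.668, n₁=23
x̄₂=36.000, s₂=7.252, n₂=18
s_p² = [22·7.668² + 17·7.252²]/39 = 56.0936
SE = √(s_p²·(1/23+1/18)) = 2.3569
t = (57.565−36.000)/2.3569 = 9.1497
df = 39

test statistic = 9.150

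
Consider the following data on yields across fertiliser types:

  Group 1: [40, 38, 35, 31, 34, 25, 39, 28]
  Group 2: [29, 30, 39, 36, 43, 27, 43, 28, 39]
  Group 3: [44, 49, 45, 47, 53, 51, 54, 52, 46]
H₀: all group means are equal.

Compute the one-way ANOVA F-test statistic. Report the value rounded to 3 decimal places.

test statistic = 22.558

Group means [33.75, 34.89, 49.00], grand mean 39.423
SSB = Σnᵢ(x̄ᵢ−x̄)² = 1267.957; SSW = ΣΣ(x−x̄ᵢ)² = 646.389
MSB = 1267.957/2 = 633.9786; MSW = 646.389/23 = 28.1039
F = MSB/MSW = 22.5584
df = (2, 23)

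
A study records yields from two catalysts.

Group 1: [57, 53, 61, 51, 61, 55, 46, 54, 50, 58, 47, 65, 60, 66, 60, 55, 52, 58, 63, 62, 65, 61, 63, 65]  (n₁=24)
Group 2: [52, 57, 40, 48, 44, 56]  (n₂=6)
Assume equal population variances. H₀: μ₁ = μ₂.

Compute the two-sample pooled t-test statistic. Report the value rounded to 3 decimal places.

x̄₁=57.833, s₁=5.843, n₁=24
x̄₂=49.500, s₂=6.745, n₂=6
s_p² = [23·5.843² + 5·6.745²]/28 = 36.1726
SE = √(s_p²·(1/24+1/6)) = 2.7452
t = (57.833−49.500)/2.7452 = 3.0356
df = 28

test statistic = 3.036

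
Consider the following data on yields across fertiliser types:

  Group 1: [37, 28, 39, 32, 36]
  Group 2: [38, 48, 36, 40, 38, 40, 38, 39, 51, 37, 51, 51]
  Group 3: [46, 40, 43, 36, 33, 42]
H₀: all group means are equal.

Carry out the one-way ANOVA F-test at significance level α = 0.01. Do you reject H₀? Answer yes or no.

reject H₀: no

Group means [34.40, 42.25, 40.00], grand mean 39.957
SSB = Σnᵢ(x̄ᵢ−x̄)² = 217.507; SSW = ΣΣ(x−x̄ᵢ)² = 595.450
MSB = 217.507/2 = 108.7533; MSW = 595.450/20 = 29.7725
F = MSB/MSW = 3.6528
df = (2, 20)
p-value (upper-tail) = 0.04444
At α=0.01: p ≥ α → fail to reject H₀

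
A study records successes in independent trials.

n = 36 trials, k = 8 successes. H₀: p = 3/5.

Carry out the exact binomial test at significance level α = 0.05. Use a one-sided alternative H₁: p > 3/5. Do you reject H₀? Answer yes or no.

Exact binomial: n=36, k=8, p₀=3/5=0.6000
P(X≥8) from Σ C(n,i)·p₀^i·(1−p₀)^(n−i)
p-value (one-sided, H₁ greater) = 1.00000
At α=0.05: p ≥ α → fail to reject H₀

reject H₀: no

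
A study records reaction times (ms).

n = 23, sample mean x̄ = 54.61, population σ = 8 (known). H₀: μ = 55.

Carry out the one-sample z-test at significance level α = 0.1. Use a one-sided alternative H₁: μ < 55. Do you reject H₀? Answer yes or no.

SE = σ/√n = 8/√23 = 1.6681
z = (x̄−μ₀)/SE = (54.61−55)/1.6681 = -0.2338
p-value (one-sided, H₁ less) = 0.40757
At α=0.1: p ≥ α → fail to reject H₀

reject H₀: no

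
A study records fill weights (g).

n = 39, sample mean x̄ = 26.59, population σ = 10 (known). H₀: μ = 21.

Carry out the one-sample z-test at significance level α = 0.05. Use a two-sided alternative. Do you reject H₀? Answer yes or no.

reject H₀: yes

SE = σ/√n = 10/√39 = 1.6013
z = (x̄−μ₀)/SE = (26.59−21)/1.6013 = 3.4910
p-value (two-sided) = 0.00048
At α=0.05: p < α → reject H₀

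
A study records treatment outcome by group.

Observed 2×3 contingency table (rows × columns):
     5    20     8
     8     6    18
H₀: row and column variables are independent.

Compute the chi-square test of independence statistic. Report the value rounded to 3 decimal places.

Row totals [33, 32], col totals [13, 26, 26], n=65
χ² = (5−6.60)²/6.60 + (20−13.20)²/13.20 + (8−13.20)²/13.20 + (8−6.40)²/6.40 + (6−12.80)²/12.80 + (18−12.80)²/12.80 = 12.0644
df = 2

test statistic = 12.064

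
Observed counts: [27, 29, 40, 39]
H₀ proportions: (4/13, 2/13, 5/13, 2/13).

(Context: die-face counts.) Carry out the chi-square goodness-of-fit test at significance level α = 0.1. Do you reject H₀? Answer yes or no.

n = 135; E_i = n·p_i = [41.54, 20.77, 51.92, 20.77]
χ² = (27−41.54)²/41.54 + (29−20.77)²/20.77 + (40−51.92)²/51.92 + (39−20.77)²/20.77 = 27.0907
df = 3
p-value (upper-tail) = 0.00001
At α=0.1: p < α → reject H₀

reject H₀: yes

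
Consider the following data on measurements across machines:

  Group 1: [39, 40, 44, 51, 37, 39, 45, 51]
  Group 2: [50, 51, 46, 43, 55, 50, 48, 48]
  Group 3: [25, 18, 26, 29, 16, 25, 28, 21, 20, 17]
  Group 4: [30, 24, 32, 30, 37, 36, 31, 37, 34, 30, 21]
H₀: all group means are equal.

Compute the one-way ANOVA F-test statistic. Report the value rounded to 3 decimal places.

test statistic = 55.496

Group means [43.25, 48.88, 22.50, 31.09], grand mean 35.243
SSB = Σnᵢ(x̄ᵢ−x̄)² = 3813.027; SSW = ΣΣ(x−x̄ᵢ)² = 755.784
MSB = 3813.027/3 = 1271.0089; MSW = 755.784/33 = 22.9025
F = MSB/MSW = 55.4964
df = (3, 33)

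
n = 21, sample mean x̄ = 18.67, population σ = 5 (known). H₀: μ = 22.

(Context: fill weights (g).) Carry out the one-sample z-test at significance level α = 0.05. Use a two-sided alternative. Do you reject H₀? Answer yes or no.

SE = σ/√n = 5/√21 = 1.0911
z = (x̄−μ₀)/SE = (18.67−22)/1.0911 = -3.0520
p-value (two-sided) = 0.00227
At α=0.05: p < α → reject H₀

reject H₀: yes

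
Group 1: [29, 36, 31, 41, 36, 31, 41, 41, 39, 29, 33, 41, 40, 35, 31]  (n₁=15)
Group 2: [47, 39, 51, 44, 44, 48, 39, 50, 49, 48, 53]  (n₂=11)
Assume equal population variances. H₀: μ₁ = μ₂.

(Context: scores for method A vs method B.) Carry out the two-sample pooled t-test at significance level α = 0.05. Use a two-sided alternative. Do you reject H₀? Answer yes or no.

x̄₁=35.600, s₁=4.672, n₁=15
x̄₂=46.545, s₂=4.591, n₂=11
s_p² = [14·4.672² + 10·4.591²]/24 = 21.5136
SE = √(s_p²·(1/15+1/11)) = 1.8412
t = (35.600−46.545)/1.8412 = -5.9447
df = 24
p-value (two-sided) = 0.00000
At α=0.05: p < α → reject H₀

reject H₀: yes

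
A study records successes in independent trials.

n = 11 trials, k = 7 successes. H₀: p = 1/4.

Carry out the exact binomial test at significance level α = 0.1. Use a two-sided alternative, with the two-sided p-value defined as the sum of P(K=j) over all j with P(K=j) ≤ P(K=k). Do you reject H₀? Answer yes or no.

Exact binomial: n=11, k=7, p₀=1/4=0.2500
P(X=j) = C(n,j)·p₀^j·(1−p₀)^(n−j); p = Σ P(X=j) over j with P(X=j) ≤ P(X=7)
p-value (two-sided) = 0.00756
At α=0.1: p < α → reject H₀

reject H₀: yes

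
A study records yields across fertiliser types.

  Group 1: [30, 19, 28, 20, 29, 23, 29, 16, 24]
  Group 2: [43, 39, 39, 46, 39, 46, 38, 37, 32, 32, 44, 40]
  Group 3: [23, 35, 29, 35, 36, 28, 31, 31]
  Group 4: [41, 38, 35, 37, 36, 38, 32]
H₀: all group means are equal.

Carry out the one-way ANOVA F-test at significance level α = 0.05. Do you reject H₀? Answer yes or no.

Group means [24.22, 39.58, 31.00, 36.71], grand mean 33.278
SSB = Σnᵢ(x̄ᵢ−x̄)² = 1339.321; SSW = ΣΣ(x−x̄ᵢ)² = 627.901
MSB = 1339.321/3 = 446.4405; MSW = 627.901/32 = 19.6219
F = MSB/MSW = 22.7522
df = (3, 32)
p-value (upper-tail) = 0.00000
At α=0.05: p < α → reject H₀

reject H₀: yes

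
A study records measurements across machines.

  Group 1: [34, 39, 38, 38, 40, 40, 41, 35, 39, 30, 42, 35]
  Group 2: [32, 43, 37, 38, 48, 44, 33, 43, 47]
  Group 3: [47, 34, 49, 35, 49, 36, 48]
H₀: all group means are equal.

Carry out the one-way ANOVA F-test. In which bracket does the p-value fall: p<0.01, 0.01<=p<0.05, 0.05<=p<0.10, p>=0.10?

Group means [37.58, 40.56, 42.57], grand mean 39.786
SSB = Σnᵢ(x̄ᵢ−x̄)² = 117.861; SSW = ΣΣ(x−x̄ᵢ)² = 706.853
MSB = 117.861/2 = 58.9306; MSW = 706.853/25 = 28.2741
F = MSB/MSW = 2.0843
df = (2, 25)
p-value (upper-tail) = 0.14549
→ bracket: p>=0.10

p-value bracket: p>=0.10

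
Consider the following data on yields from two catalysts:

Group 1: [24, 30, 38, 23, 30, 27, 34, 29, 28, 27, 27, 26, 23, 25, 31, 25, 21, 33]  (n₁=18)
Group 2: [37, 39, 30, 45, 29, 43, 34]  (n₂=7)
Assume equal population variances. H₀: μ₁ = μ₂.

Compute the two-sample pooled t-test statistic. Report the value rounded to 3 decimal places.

x̄₁=27.833, s₁=4.328, n₁=18
x̄₂=36.714, s₂=6.130, n₂=7
s_p² = [17·4.328² + 6·6.130²]/23 = 23.6491
SE = √(s_p²·(1/18+1/7)) = 2.1662
t = (27.833−36.714)/2.1662 = -4.0998
df = 23

test statistic = -4.100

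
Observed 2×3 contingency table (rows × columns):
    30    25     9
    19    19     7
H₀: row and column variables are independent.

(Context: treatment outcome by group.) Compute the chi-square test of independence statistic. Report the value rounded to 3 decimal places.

test statistic = 0.233

Row totals [64, 45], col totals [49, 44, 16], n=109
χ² = (30−28.77)²/28.77 + (25−25.83)²/25.83 + (9−9.39)²/9.39 + (19−20.23)²/20.23 + (19−18.17)²/18.17 + (7−6.61)²/6.61 = 0.2327
df = 2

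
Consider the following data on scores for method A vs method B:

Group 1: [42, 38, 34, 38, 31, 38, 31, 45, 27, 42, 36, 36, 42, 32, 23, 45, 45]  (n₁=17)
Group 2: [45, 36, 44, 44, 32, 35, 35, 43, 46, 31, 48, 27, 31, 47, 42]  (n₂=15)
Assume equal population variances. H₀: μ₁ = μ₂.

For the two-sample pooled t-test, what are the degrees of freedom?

df = n₁ + n₂ − 2 = 17 + 15 − 2 = 30

degrees of freedom = 30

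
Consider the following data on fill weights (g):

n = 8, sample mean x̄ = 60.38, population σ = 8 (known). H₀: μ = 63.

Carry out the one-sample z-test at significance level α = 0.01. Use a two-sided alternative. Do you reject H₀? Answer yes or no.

SE = σ/√n = 8/√8 = 2.8284
z = (x̄−μ₀)/SE = (60.38−63)/2.8284 = -0.9263
p-value (two-sided) = 0.35428
At α=0.01: p ≥ α → fail to reject H₀

reject H₀: no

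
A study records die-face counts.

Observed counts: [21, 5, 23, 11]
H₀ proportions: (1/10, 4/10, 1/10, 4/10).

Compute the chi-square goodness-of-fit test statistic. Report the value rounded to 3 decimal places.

n = 60; E_i = n·p_i = [6.00, 24.00, 6.00, 24.00]
χ² = (21−6.00)²/6.00 + (5−24.00)²/24.00 + (23−6.00)²/6.00 + (11−24.00)²/24.00 = 107.7500
df = 3

test statistic = 107.750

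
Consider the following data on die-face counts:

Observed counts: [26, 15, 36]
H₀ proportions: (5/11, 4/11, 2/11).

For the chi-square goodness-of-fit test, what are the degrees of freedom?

degrees of freedom = 2

df = k − 1 = 3 − 1 = 2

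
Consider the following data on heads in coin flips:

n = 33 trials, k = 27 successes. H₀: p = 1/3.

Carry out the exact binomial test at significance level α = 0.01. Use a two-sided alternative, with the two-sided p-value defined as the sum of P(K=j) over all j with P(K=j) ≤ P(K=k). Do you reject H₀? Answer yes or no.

Exact binomial: n=33, k=27, p₀=1/3=0.3333
P(X=j) = C(n,j)·p₀^j·(1−p₀)^(n−j); p = Σ P(X=j) over j with P(X=j) ≤ P(X=27)
p-value (two-sided) = 0.00000
At α=0.01: p < α → reject H₀

reject H₀: yes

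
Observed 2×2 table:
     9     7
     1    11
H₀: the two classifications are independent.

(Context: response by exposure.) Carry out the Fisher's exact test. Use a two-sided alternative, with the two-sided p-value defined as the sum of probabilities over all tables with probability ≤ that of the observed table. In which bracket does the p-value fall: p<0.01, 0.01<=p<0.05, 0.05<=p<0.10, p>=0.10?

p-value bracket: 0.01<=p<0.05

Margins: r₁=16, r₂=12, c₁=10, c₂=18, n=28
p_obs = C(16,9)·C(12,1)/C(28,10); sum pmf over tables with pmf ≤ p_obs
p-value (two-sided) = 0.01587
→ bracket: 0.01<=p<0.05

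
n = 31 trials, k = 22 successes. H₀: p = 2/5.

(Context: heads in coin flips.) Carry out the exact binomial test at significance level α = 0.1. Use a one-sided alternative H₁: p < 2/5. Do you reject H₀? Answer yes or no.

reject H₀: no

Exact binomial: n=31, k=22, p₀=2/5=0.4000
P(X≤22) from Σ C(n,i)·p₀^i·(1−p₀)^(n−i)
p-value (one-sided, H₁ less) = 0.99988
At α=0.1: p ≥ α → fail to reject H₀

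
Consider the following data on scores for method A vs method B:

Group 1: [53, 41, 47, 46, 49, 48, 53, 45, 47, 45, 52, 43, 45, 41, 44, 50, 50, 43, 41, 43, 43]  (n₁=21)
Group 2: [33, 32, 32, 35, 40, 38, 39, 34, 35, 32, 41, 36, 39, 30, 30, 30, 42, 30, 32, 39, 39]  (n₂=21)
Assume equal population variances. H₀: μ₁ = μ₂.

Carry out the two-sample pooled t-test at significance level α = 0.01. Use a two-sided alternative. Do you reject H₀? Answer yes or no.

x̄₁=46.143, s₁=3.864, n₁=21
x̄₂=35.143, s₂=4.028, n₂=21
s_p² = [20·3.864² + 20·4.028²]/40 = 15.5786
SE = √(s_p²·(1/21+1/21)) = 1.2181
t = (46.143−35.143)/1.2181 = 9.0307
df = 40
p-value (two-sided) = 0.00000
At α=0.01: p < α → reject H₀

reject H₀: yes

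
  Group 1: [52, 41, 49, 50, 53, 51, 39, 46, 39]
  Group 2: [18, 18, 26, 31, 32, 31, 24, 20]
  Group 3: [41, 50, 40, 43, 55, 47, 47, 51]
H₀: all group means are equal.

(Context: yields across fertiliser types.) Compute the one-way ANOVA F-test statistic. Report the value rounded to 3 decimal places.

Group means [46.67, 25.00, 46.75], grand mean 39.760
SSB = Σnᵢ(x̄ᵢ−x̄)² = 2563.060; SSW = ΣΣ(x−x̄ᵢ)² = 689.500
MSB = 2563.060/2 = 1281.5300; MSW = 689.500/22 = 31.3409
F = MSB/MSW = 40.8900
df = (2, 22)

test statistic = 40.890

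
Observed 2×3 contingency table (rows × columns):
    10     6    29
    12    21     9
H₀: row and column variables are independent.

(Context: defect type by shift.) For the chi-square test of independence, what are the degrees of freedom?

df = (r−1)(c−1) = (2−1)·(3−1) = 2

degrees of freedom = 2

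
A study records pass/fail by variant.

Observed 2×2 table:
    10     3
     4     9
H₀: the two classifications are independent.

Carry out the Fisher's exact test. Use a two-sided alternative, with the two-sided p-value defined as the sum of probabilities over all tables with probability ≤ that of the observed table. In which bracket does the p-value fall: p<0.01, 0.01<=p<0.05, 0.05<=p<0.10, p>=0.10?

Margins: r₁=13, r₂=13, c₁=14, c₂=12, n=26
p_obs = C(13,10)·C(13,4)/C(26,14); sum pmf over tables with pmf ≤ p_obs
p-value (two-sided) = 0.04718
→ bracket: 0.01<=p<0.05

p-value bracket: 0.01<=p<0.05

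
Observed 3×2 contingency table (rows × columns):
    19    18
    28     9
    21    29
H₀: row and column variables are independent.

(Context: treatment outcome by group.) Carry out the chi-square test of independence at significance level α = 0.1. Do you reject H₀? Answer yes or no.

reject H₀: yes

Row totals [37, 37, 50], col totals [68, 56], n=124
χ² = (19−20.29)²/20.29 + (18−16.71)²/16.71 + (28−20.29)²/20.29 + (9−16.71)²/16.71 + (21−27.42)²/27.42 + (29−22.58)²/22.58 = 9.9961
df = 2
p-value (upper-tail) = 0.00675
At α=0.1: p < α → reject H₀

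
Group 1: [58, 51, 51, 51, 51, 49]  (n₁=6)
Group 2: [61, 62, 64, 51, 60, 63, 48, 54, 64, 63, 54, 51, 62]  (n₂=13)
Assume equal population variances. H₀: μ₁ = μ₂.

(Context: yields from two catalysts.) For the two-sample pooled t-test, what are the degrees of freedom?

degrees of freedom = 17

df = n₁ + n₂ − 2 = 6 + 13 − 2 = 17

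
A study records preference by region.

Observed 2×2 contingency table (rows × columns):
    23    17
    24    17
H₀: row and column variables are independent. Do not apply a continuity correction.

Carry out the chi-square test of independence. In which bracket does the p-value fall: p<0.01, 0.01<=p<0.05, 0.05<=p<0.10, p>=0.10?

Row totals [40, 41], col totals [47, 34], n=81
χ² = (23−23.21)²/23.21 + (17−16.79)²/16.79 + (24−23.79)²/23.79 + (17−17.21)²/17.21 = 0.0089
df = 1
p-value (upper-tail) = 0.92470
→ bracket: p>=0.10

p-value bracket: p>=0.10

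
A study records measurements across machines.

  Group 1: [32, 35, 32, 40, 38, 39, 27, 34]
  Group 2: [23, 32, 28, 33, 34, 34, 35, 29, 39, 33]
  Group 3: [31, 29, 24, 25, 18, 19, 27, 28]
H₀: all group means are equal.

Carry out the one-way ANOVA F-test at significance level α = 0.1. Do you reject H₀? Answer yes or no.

Group means [34.62, 32.00, 25.12], grand mean 30.692
SSB = Σnᵢ(x̄ᵢ−x̄)² = 388.788; SSW = ΣΣ(x−x̄ᵢ)² = 456.750
MSB = 388.788/2 = 194.3942; MSW = 456.750/23 = 19.8587
F = MSB/MSW = 9.7889
df = (2, 23)
p-value (upper-tail) = 0.00084
At α=0.1: p < α → reject H₀

reject H₀: yes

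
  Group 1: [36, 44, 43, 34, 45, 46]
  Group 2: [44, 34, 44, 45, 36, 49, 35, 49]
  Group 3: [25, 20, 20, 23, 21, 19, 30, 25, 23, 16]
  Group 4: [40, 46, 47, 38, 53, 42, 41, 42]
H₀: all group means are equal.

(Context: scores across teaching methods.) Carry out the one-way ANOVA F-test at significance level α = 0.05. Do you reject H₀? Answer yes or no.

Group means [41.33, 42.00, 22.20, 43.62], grand mean 36.094
SSB = Σnᵢ(x̄ᵢ−x̄)² = 2827.910; SSW = ΣΣ(x−x̄ᵢ)² = 690.808
MSB = 2827.910/3 = 942.6368; MSW = 690.808/28 = 24.6717
F = MSB/MSW = 38.2072
df = (3, 28)
p-value (upper-tail) = 0.00000
At α=0.05: p < α → reject H₀

reject H₀: yes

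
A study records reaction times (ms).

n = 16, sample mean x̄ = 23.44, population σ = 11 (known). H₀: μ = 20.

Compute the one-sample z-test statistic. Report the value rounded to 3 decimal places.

SE = σ/√n = 11/√16 = 2.7500
z = (x̄−μ₀)/SE = (23.44−20)/2.7500 = 1.2509

test statistic = 1.251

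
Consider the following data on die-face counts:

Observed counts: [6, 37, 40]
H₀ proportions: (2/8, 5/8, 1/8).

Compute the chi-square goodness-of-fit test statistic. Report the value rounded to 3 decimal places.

n = 83; E_i = n·p_i = [20.75, 51.88, 10.38]
χ² = (6−20.75)²/20.75 + (37−51.88)²/51.88 + (40−10.38)²/10.38 = 99.3422
df = 2

test statistic = 99.342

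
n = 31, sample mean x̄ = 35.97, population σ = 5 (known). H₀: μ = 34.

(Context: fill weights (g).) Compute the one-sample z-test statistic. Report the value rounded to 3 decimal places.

test statistic = 2.194

SE = σ/√n = 5/√31 = 0.8980
z = (x̄−μ₀)/SE = (35.97−34)/0.8980 = 2.1937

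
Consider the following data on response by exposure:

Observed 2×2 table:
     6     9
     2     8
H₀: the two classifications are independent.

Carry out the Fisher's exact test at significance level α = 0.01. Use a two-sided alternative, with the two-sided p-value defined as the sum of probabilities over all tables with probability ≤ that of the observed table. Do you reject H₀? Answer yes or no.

reject H₀: no

Margins: r₁=15, r₂=10, c₁=8, c₂=17, n=25
p_obs = C(15,6)·C(10,2)/C(25,8); sum pmf over tables with pmf ≤ p_obs
p-value (two-sided) = 0.40179
At α=0.01: p ≥ α → fail to reject H₀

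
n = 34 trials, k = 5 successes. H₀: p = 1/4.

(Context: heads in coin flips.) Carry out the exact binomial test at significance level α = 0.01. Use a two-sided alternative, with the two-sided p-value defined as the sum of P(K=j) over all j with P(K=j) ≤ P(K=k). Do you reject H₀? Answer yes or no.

Exact binomial: n=34, k=5, p₀=1/4=0.2500
P(X=j) = C(n,j)·p₀^j·(1−p₀)^(n−j); p = Σ P(X=j) over j with P(X=j) ≤ P(X=5)
p-value (two-sided) = 0.23309
At α=0.01: p ≥ α → fail to reject H₀

reject H₀: no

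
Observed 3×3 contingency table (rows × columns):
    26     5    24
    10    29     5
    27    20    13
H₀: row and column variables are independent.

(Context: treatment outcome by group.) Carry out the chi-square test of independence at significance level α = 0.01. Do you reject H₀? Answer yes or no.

reject H₀: yes

Row totals [55, 44, 60], col totals [63, 54, 42], n=159
χ² = (26−21.79)²/21.79 + (5−18.68)²/18.68 + (24−14.53)²/14.53 + (10−17.43)²/17.43 + (29−14.94)²/14.94 + (5−11.62)²/11.62 + (27−23.77)²/23.77 + (20−20.38)²/20.38 + (13−15.85)²/15.85 = 38.1280
df = 4
p-value (upper-tail) = 0.00000
At α=0.01: p < α → reject H₀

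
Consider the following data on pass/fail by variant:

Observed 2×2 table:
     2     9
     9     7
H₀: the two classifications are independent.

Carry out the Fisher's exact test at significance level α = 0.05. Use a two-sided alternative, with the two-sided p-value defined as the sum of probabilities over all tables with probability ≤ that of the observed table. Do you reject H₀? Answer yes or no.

Margins: r₁=11, r₂=16, c₁=11, c₂=16, n=27
p_obs = C(11,2)·C(16,9)/C(27,11); sum pmf over tables with pmf ≤ p_obs
p-value (two-sided) = 0.10902
At α=0.05: p ≥ α → fail to reject H₀

reject H₀: no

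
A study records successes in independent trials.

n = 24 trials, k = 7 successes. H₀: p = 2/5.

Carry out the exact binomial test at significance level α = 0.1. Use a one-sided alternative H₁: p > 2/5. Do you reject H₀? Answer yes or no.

Exact binomial: n=24, k=7, p₀=2/5=0.4000
P(X≥7) from Σ C(n,i)·p₀^i·(1−p₀)^(n−i)
p-value (one-sided, H₁ greater) = 0.90404
At α=0.1: p ≥ α → fail to reject H₀

reject H₀: no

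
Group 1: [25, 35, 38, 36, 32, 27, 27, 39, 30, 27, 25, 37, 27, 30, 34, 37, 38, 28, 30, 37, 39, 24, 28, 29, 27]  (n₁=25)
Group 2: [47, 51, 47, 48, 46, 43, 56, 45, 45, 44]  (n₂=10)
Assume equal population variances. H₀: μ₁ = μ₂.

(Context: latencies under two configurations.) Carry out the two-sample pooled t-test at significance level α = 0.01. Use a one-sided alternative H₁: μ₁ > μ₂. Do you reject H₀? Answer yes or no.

x̄₁=31.440, s₁=5.026, n₁=25
x̄₂=47.200, s₂=3.824, n₂=10
s_p² = [24·5.026² + 9·3.824²]/33 = 22.3564
SE = √(s_p²·(1/25+1/10)) = 1.7691
t = (31.440−47.200)/1.7691 = -8.9082
df = 33
p-value (one-sided, H₁ greater) = 1.00000
At α=0.01: p ≥ α → fail to reject H₀

reject H₀: no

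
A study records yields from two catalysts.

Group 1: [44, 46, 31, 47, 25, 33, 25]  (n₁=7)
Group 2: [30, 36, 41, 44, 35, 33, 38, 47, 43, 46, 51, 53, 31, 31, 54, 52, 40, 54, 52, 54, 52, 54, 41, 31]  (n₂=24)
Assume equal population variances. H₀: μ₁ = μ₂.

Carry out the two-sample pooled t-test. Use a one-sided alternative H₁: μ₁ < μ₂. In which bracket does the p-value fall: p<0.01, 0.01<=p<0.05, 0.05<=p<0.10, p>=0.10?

x̄₁=35.857, s₁=9.668, n₁=7
x̄₂=43.458, s₂=8.767, n₂=24
s_p² = [6·9.668² + 23·8.767²]/29 = 80.3040
SE = √(s_p²·(1/7+1/24)) = 3.8494
t = (35.857−43.458)/3.8494 = -1.9746
df = 29
p-value (one-sided, H₁ less) = 0.02895
→ bracket: 0.01<=p<0.05

p-value bracket: 0.01<=p<0.05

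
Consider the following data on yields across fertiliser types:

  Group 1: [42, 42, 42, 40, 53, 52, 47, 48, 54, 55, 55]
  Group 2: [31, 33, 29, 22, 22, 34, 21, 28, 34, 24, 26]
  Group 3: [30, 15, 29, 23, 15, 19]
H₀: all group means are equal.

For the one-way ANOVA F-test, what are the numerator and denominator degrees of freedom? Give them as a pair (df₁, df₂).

degrees of freedom = [2, 25]

k = 3 groups, N = 28 total
df = (k−1, N−k) = (3−1, 28−3) = (2, 25)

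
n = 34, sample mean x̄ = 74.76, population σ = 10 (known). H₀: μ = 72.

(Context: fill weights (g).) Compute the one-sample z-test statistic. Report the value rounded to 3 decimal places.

SE = σ/√n = 10/√34 = 1.7150
z = (x̄−μ₀)/SE = (74.76−72)/1.7150 = 1.6093

test statistic = 1.609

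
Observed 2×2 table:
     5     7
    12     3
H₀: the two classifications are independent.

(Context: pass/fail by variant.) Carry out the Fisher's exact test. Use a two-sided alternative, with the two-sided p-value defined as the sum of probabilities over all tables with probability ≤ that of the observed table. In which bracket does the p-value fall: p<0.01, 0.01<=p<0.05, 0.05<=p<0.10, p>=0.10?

Margins: r₁=12, r₂=15, c₁=17, c₂=10, n=27
p_obs = C(12,5)·C(15,12)/C(27,17); sum pmf over tables with pmf ≤ p_obs
p-value (two-sided) = 0.05675
→ bracket: 0.05<=p<0.10

p-value bracket: 0.05<=p<0.10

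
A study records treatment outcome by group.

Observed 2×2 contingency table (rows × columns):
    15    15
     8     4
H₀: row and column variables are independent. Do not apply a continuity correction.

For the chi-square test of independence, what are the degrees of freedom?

df = (r−1)(c−1) = (2−1)·(2−1) = 1

degrees of freedom = 1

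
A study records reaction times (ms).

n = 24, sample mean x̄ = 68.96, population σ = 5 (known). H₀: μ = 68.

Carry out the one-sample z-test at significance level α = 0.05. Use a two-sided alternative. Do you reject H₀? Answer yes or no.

reject H₀: no

SE = σ/√n = 5/√24 = 1.0206
z = (x̄−μ₀)/SE = (68.96−68)/1.0206 = 0.9406
p-value (two-sided) = 0.34691
At α=0.05: p ≥ α → fail to reject H₀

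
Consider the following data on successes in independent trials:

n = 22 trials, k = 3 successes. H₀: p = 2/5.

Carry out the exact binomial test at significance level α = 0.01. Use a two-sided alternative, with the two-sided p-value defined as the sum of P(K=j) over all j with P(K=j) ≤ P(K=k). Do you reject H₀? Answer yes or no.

reject H₀: no

Exact binomial: n=22, k=3, p₀=2/5=0.4000
P(X=j) = C(n,j)·p₀^j·(1−p₀)^(n−j); p = Σ P(X=j) over j with P(X=j) ≤ P(X=3)
p-value (two-sided) = 0.01461
At α=0.01: p ≥ α → fail to reject H₀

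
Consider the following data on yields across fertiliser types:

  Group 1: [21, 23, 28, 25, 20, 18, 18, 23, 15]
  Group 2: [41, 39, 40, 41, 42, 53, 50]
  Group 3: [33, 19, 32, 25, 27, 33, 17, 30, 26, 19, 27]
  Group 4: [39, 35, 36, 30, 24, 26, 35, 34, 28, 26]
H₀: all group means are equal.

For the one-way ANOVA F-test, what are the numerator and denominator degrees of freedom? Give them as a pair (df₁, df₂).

degrees of freedom = [3, 33]

k = 4 groups, N = 37 total
df = (k−1, N−k) = (4−1, 37−4) = (3, 33)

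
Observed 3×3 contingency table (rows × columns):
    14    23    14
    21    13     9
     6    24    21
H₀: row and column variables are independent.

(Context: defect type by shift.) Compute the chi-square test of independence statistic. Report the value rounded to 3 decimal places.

Row totals [51, 43, 51], col totals [41, 60, 44], n=145
χ² = (14−14.42)²/14.42 + (23−21.10)²/21.10 + (14−15.48)²/15.48 + (21−12.16)²/12.16 + (13−17.79)²/17.79 + (9−13.05)²/13.05 + (6−14.42)²/14.42 + (24−21.10)²/21.10 + (21−15.48)²/15.48 = 16.5863
df = 4

test statistic = 16.586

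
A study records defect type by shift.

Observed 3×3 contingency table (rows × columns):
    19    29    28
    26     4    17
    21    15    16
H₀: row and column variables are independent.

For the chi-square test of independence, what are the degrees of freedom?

degrees of freedom = 4

df = (r−1)(c−1) = (3−1)·(3−1) = 4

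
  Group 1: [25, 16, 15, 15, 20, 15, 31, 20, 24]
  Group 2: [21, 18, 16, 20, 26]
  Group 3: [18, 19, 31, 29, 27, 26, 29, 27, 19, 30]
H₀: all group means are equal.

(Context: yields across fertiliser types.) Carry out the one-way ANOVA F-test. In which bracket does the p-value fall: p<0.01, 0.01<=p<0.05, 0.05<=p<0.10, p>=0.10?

p-value bracket: 0.05<=p<0.10

Group means [20.11, 20.20, 25.50], grand mean 22.375
SSB = Σnᵢ(x̄ᵢ−x̄)² = 167.436; SSW = ΣΣ(x−x̄ᵢ)² = 530.189
MSB = 167.436/2 = 83.7181; MSW = 530.189/21 = 25.2471
F = MSB/MSW = 3.3159
df = (2, 21)
p-value (upper-tail) = 0.05604
→ bracket: 0.05<=p<0.10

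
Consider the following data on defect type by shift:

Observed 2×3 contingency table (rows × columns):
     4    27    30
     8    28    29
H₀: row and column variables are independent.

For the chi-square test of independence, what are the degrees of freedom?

degrees of freedom = 2

df = (r−1)(c−1) = (2−1)·(3−1) = 2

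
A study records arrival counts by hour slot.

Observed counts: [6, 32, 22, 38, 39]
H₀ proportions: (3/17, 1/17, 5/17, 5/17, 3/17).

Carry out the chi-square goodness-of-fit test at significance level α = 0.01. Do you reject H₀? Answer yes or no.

reject H₀: yes

n = 137; E_i = n·p_i = [24.18, 8.06, 40.29, 40.29, 24.18]
χ² = (6−24.18)²/24.18 + (32−8.06)²/8.06 + (22−40.29)²/40.29 + (38−40.29)²/40.29 + (39−24.18)²/24.18 = 102.3153
df = 4
p-value (upper-tail) = 0.00000
At α=0.01: p < α → reject H₀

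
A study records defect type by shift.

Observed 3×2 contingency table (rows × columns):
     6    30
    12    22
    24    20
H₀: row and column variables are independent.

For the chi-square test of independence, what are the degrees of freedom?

df = (r−1)(c−1) = (3−1)·(2−1) = 2

degrees of freedom = 2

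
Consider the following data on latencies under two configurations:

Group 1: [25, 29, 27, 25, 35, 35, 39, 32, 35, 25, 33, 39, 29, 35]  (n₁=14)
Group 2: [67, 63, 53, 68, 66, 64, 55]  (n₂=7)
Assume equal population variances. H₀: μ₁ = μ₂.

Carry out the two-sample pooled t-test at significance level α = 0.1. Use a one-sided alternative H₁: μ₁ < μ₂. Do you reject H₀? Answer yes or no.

x̄₁=31.643, s₁=4.986, n₁=14
x̄₂=62.286, s₂=5.936, n₂=7
s_p² = [13·4.986² + 6·5.936²]/19 = 28.1391
SE = √(s_p²·(1/14+1/7)) = 2.4556
t = (31.643−62.286)/2.4556 = -12.4789
df = 19
p-value (one-sided, H₁ less) = 0.00000
At α=0.1: p < α → reject H₀

reject H₀: yes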